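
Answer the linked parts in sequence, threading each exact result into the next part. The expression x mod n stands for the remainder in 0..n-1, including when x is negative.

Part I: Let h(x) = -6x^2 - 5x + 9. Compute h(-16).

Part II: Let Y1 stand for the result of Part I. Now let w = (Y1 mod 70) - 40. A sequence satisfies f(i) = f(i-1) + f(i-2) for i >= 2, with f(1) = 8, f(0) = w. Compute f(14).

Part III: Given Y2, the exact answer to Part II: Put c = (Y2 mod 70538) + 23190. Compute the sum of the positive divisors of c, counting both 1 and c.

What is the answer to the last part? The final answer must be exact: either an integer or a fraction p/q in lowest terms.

Part I: -6*(-16)^2 - 5*(-16)^1 + 9 = (-1536) + (80) + (9) = -1447; answer -1447
Part II: Y1 = -1447; w = -17; f(2) = 1*(8) + 1*(-17) = -9; iterating: f(2)=-9, f(3)=-1, f(4)=-10, f(5)=-11, f(6)=-21, f(7)=-32, f(8)=-53, f(9)=-85, f(10)=-138, f(11)=-223, f(12)=-361, f(13)=-584, f(14)=-945; answer -945
Part III: Y2 = -945; c = 92783; 92783 = 31 * 41 * 73; sigma = (1 + 31) * (1 + 41) * (1 + 73) = 32 * 42 * 74 = 99456; answer 99456

99456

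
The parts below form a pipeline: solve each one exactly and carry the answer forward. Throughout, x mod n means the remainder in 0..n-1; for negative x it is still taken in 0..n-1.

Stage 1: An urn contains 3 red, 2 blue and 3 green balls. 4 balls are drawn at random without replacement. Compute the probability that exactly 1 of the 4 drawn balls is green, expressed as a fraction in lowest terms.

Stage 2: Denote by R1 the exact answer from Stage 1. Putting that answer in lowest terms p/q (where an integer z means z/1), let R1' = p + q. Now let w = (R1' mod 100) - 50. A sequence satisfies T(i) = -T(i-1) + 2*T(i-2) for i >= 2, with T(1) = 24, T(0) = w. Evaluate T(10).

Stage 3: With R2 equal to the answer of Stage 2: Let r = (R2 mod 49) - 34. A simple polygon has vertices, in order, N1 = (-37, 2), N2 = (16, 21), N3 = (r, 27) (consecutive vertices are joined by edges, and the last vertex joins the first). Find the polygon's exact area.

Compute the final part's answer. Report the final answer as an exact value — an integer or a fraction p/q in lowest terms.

Stage 1: total draws C(8,4) = 70; favorable C(3,1)*C(5,3) = 30; P = 3/7; answer 3/7
Stage 2: R1 = 3/7; threaded value p + q = 10; w = -40; T(2) = -1*(24) + 2*(-40) = -104; iterating: T(2)=-104, T(3)=152, T(4)=-360, T(5)=664, T(6)=-1384, T(7)=2712, T(8)=-5480, T(9)=10904, T(10)=-21864; answer -21864
Stage 3: R2 = -21864; r = 5; cross terms: (-37*21 - 16*2)=-809, (16*27 - 5*21)=327, (5*2 - -37*27)=1009; twice the area = |527| = 527; area = 527/2; answer 527/2

527/2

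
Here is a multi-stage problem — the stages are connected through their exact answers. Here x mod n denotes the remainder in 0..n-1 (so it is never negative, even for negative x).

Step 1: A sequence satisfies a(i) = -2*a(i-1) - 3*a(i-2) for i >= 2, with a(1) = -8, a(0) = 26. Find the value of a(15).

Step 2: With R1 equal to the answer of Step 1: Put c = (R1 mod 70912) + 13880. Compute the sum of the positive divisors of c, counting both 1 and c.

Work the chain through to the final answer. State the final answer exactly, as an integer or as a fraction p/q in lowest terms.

Step 1: a(2) = -2*(-8) - 3*(26) = -62; iterating: a(2)=-62, a(3)=148, a(4)=-110, a(5)=-224, a(6)=778, a(7)=-884, a(8)=-566, a(9)=3784, a(10)=-5870, a(11)=388, a(12)=16834, a(13)=-34832, a(14)=19162, a(15)=66172; answer 66172
Step 2: R1 = 66172; c = 80052; 80052 = 2^2 * 3 * 7 * 953; sigma = (1 + 2 + 4) * (1 + 3) * (1 + 7) * (1 + 953) = 7 * 4 * 8 * 954 = 213696; answer 213696

213696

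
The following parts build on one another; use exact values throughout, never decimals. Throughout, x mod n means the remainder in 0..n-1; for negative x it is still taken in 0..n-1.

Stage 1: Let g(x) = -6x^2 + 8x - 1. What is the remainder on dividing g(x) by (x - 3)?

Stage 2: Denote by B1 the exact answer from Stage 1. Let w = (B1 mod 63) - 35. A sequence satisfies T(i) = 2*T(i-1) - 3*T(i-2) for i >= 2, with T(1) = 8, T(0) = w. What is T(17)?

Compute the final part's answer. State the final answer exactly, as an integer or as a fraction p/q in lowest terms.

-15496

Stage 1: remainder = value at the root: -6*(3)^2 + 8*(3)^1 - 1 = (-54) + (24) + (-1) = -31; answer -31
Stage 2: B1 = -31; w = -3; T(2) = 2*(8) - 3*(-3) = 25; iterating: T(2)=25, T(3)=26, T(4)=-23, T(5)=-124, T(6)=-179, T(7)=14, T(8)=565, T(9)=1088, T(10)=481, T(11)=-2302, T(12)=-6047, T(13)=-5188, T(14)=7765, T(15)=31094, T(16)=38893, T(17)=-15496; answer -15496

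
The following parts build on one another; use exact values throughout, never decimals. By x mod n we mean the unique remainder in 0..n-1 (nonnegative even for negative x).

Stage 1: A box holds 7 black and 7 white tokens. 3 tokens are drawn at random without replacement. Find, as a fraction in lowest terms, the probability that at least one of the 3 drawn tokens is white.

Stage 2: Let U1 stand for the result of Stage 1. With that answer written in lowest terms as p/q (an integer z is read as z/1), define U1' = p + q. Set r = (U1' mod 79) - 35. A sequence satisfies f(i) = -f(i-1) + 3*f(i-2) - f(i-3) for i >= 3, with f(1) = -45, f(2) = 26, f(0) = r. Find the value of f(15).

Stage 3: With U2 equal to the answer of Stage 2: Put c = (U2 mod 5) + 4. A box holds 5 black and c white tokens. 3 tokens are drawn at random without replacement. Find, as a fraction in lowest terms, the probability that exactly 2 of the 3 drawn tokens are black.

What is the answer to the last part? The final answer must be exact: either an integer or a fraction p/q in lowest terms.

Stage 1: total draws C(14,3) = 364; complement C(7,3) = 35; favorable 364 - 35 = 329; P = 47/52; answer 47/52
Stage 2: U1 = 47/52; threaded value p + q = 99; r = -15; f(3) = -1*(26) + 3*(-45) - 1*(-15) = -146; iterating: f(3)=-146, f(4)=269, f(5)=-733, f(6)=1686, f(7)=-4154, f(8)=9945, f(9)=-24093, f(10)=58082, f(11)=-140306, f(12)=338645, f(13)=-817645, f(14)=1973886, f(15)=-4765466; answer -4765466
Stage 3: U2 = -4765466; c = 8; total draws C(13,3) = 286; favorable C(5,2)*C(8,1) = 80; P = 40/143; answer 40/143

40/143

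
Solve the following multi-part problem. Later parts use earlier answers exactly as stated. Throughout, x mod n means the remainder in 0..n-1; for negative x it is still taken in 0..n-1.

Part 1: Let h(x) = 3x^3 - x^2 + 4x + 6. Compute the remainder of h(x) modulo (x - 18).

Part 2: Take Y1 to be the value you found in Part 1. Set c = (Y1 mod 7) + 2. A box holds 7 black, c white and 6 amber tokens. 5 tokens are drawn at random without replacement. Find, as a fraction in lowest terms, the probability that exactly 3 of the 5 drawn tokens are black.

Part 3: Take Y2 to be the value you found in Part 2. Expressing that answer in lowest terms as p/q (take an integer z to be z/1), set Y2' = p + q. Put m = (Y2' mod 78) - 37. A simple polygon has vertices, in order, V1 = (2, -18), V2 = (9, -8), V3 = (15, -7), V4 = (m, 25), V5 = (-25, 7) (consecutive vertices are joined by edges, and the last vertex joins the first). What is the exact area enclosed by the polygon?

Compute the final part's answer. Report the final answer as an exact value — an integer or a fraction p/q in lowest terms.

1359/2

Part 1: remainder = value at the root: 3*(18)^3 - 1*(18)^2 + 4*(18)^1 + 6 = (17496) + (-324) + (72) + (6) = 17250; answer 17250
Part 2: Y1 = 17250; c = 4; total draws C(17,5) = 6188; favorable C(7,3)*C(10,2) = 1575; P = 225/884; answer 225/884
Part 3: Y2 = 225/884; threaded value p + q = 1109; m = -20; cross terms: (2*-8 - 9*-18)=146, (9*-7 - 15*-8)=57, (15*25 - -20*-7)=235, (-20*7 - -25*25)=485, (-25*-18 - 2*7)=436; twice the area = |1359| = 1359; area = 1359/2; answer 1359/2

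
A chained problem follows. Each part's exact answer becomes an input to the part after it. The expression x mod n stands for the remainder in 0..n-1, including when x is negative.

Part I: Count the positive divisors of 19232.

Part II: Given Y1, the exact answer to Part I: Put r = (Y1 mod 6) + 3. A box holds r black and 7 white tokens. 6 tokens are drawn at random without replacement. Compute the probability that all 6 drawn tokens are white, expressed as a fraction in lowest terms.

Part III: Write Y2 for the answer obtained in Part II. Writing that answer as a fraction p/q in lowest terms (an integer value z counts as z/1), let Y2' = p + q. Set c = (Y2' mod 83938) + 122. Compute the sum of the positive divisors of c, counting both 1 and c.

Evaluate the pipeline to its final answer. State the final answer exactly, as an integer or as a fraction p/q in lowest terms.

234

Part I: 19232 = 2^5 * 601; number of divisors = (5+1) * (1+1) = 12; answer 12
Part II: Y1 = 12; r = 3; total draws C(10,6) = 210; favorable C(7,6) = 7; P = 1/30; answer 1/30
Part III: Y2 = 1/30; threaded value p + q = 31; c = 153; 153 = 3^2 * 17; sigma = (1 + 3 + 9) * (1 + 17) = 13 * 18 = 234; answer 234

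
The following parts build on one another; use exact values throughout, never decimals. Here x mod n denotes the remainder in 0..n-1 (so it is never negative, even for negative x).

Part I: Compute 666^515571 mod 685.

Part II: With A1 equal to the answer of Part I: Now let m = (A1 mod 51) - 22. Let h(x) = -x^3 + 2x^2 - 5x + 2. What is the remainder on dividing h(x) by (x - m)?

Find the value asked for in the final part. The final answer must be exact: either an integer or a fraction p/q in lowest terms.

-610

Part I: squarings mod 685: 666^1=666, 666^2=361, 666^4=171, 666^8=471, 666^16=586, 666^32=211, 666^64=681, 666^128=16, 666^256=256, 666^512=461, 666^1024=171, 666^2048=471, 666^4096=586, 666^8192=211, 666^16384=681, 666^32768=16, 666^65536=256, 666^131072=461, 666^262144=171; 666^515571 = 666^1 * 666^2 * 666^16 * 666^32 * 666^64 * 666^128 * 666^256 * 666^1024 * 666^2048 * 666^4096 * 666^16384 * 666^32768 * 666^65536 * 666^131072 * 666^262144 = 541 (mod 685); answer 541
Part II: A1 = 541; m = 9; remainder = value at the root: -1*(9)^3 + 2*(9)^2 - 5*(9)^1 + 2 = (-729) + (162) + (-45) + (2) = -610; answer -610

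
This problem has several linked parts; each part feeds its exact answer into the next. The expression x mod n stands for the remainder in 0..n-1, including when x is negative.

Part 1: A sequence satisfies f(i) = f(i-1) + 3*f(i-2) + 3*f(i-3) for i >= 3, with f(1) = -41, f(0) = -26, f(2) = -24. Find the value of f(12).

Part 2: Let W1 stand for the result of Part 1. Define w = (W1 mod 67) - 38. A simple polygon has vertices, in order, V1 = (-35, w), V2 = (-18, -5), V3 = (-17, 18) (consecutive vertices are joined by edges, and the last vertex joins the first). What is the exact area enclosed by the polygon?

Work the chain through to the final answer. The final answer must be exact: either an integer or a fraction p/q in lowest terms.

Part 1: f(3) = 1*(-24) + 3*(-41) + 3*(-26) = -225; iterating: f(3)=-225, f(4)=-420, f(5)=-1167, f(6)=-3102, f(7)=-7863, f(8)=-20670, f(9)=-53565, f(10)=-139164, f(11)=-361869, f(12)=-940056; answer -940056
Part 2: W1 = -940056; w = -17; cross terms: (-35*-5 - -18*-17)=-131, (-18*18 - -17*-5)=-409, (-17*-17 - -35*18)=919; twice the area = |379| = 379; area = 379/2; answer 379/2

379/2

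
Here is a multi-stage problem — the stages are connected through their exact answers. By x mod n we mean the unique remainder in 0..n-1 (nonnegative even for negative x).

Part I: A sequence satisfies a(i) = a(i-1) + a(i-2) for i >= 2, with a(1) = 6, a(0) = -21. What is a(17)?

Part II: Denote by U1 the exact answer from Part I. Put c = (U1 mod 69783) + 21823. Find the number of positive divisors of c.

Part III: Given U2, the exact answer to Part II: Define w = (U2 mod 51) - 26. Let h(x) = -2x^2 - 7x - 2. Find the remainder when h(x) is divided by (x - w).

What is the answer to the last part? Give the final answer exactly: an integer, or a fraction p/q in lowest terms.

-816

Part I: a(2) = 1*(6) + 1*(-21) = -15; iterating: a(2)=-15, a(3)=-9, a(4)=-24, a(5)=-33, a(6)=-57, a(7)=-90, a(8)=-147, a(9)=-237, a(10)=-384, a(11)=-621, a(12)=-1005, a(13)=-1626, a(14)=-2631, a(15)=-4257, a(16)=-6888, a(17)=-11145; answer -11145
Part II: U1 = -11145; c = 80461; 80461 = 17 * 4733; number of divisors = (1+1) * (1+1) = 4; answer 4
Part III: U2 = 4; w = -22; remainder = value at the root: -2*(-22)^2 - 7*(-22)^1 - 2 = (-968) + (154) + (-2) = -816; answer -816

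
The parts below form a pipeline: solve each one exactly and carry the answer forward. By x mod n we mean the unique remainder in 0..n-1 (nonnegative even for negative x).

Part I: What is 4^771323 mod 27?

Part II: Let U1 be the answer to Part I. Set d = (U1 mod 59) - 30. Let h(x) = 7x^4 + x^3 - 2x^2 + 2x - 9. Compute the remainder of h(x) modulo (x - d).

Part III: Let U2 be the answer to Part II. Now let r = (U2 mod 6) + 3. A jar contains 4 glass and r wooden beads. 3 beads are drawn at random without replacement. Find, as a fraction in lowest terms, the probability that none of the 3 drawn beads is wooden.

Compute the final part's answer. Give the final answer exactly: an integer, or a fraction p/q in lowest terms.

1/55

Part I: squarings mod 27: 4^1=4, 4^2=16, 4^4=13, 4^8=7, 4^16=22, 4^32=25, 4^64=4, 4^128=16, 4^256=13, 4^512=7, 4^1024=22, 4^2048=25, 4^4096=4, 4^8192=16, 4^16384=13, 4^32768=7, 4^65536=22, 4^131072=25, 4^262144=4, 4^524288=16; 4^771323 = 4^1 * 4^2 * 4^8 * 4^16 * 4^32 * 4^64 * 4^128 * 4^1024 * 4^16384 * 4^32768 * 4^65536 * 4^131072 * 4^524288 = 25 (mod 27); answer 25
Part II: U1 = 25; d = -5; remainder = value at the root: 7*(-5)^4 + 1*(-5)^3 - 2*(-5)^2 + 2*(-5)^1 - 9 = (4375) + (-125) + (-50) + (-10) + (-9) = 4181; answer 4181
Part III: U2 = 4181; r = 8; total draws C(12,3) = 220; favorable C(4,3) = 4; P = 1/55; answer 1/55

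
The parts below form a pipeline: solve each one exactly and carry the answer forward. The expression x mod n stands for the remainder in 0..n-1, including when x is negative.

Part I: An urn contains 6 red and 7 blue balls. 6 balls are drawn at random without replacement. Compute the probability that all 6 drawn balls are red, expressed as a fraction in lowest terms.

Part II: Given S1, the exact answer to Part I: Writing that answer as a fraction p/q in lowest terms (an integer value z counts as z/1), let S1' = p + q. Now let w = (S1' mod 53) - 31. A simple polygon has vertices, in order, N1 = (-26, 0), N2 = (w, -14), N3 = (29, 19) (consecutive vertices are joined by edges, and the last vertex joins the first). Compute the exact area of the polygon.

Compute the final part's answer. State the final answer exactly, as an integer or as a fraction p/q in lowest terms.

Part I: total draws C(13,6) = 1716; favorable C(6,6) = 1; P = 1/1716; answer 1/1716
Part II: S1 = 1/1716; threaded value p + q = 1717; w = -10; cross terms: (-26*-14 - -10*0)=364, (-10*19 - 29*-14)=216, (29*0 - -26*19)=494; twice the area = |1074| = 1074; area = 537; answer 537

537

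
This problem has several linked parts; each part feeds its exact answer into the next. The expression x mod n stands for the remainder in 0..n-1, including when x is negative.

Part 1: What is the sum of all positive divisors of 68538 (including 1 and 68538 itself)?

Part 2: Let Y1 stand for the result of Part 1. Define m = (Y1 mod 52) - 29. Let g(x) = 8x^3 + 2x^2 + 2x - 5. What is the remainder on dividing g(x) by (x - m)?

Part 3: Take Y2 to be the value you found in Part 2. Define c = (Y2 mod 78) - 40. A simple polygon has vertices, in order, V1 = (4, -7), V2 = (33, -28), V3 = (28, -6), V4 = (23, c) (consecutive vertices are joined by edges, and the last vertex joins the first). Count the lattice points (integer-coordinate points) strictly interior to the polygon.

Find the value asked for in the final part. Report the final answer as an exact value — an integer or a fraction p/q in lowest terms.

Part 1: 68538 = 2 * 3 * 11423; sigma = (1 + 2) * (1 + 3) * (1 + 11423) = 3 * 4 * 11424 = 137088; answer 137088
Part 2: Y1 = 137088; m = -13; remainder = value at the root: 8*(-13)^3 + 2*(-13)^2 + 2*(-13)^1 - 5 = (-17576) + (338) + (-26) + (-5) = -17269; answer -17269
Part 3: Y2 = -17269; c = 7; cross terms: (4*-28 - 33*-7)=119, (33*-6 - 28*-28)=586, (28*7 - 23*-6)=334, (23*-7 - 4*7)=-189; twice the area = |850| = 850; area = 425; boundary points = 1 + 1 + 1 + 1 = 4; strictly interior points = area - boundary/2 + 1 = 424; answer 424

424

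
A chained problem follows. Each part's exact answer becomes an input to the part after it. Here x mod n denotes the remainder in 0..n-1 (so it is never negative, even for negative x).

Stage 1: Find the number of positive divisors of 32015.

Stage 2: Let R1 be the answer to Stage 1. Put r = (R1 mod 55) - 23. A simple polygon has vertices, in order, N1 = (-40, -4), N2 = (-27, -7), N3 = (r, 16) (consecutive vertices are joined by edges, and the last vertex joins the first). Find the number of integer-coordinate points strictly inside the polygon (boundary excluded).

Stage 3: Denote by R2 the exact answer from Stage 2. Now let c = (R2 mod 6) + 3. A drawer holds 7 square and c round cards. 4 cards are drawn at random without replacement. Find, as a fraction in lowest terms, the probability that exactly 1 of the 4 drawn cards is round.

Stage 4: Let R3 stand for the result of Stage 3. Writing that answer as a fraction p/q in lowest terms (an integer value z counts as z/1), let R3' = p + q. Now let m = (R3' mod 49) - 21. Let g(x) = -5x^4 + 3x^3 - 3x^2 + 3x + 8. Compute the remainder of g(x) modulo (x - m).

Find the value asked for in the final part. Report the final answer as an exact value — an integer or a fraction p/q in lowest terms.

Stage 1: 32015 = 5 * 19 * 337; number of divisors = (1+1) * (1+1) * (1+1) = 8; answer 8
Stage 2: R1 = 8; r = -15; cross terms: (-40*-7 - -27*-4)=172, (-27*16 - -15*-7)=-537, (-15*-4 - -40*16)=700; twice the area = |335| = 335; area = 335/2; boundary points = 1 + 1 + 5 = 7; strictly interior points = area - boundary/2 + 1 = 165; answer 165
Stage 3: R2 = 165; c = 6; total draws C(13,4) = 715; favorable C(6,1)*C(7,3) = 210; P = 42/143; answer 42/143
Stage 4: R3 = 42/143; threaded value p + q = 185; m = 17; remainder = value at the root: -5*(17)^4 + 3*(17)^3 - 3*(17)^2 + 3*(17)^1 + 8 = (-417605) + (14739) + (-867) + (51) + (8) = -403674; answer -403674

-403674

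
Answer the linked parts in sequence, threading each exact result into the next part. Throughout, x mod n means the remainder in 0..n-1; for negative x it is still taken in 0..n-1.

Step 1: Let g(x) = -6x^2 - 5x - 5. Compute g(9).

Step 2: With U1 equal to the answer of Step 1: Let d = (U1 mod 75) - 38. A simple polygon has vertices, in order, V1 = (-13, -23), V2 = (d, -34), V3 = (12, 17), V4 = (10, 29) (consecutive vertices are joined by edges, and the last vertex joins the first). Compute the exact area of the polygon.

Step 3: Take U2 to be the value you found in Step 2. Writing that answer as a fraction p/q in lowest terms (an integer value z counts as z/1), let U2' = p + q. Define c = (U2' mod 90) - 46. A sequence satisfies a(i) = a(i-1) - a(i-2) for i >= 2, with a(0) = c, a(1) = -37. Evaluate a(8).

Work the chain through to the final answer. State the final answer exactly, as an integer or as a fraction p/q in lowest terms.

Step 1: -6*(9)^2 - 5*(9)^1 - 5 = (-486) + (-45) + (-5) = -536; answer -536
Step 2: U1 = -536; d = 26; cross terms: (-13*-34 - 26*-23)=1040, (26*17 - 12*-34)=850, (12*29 - 10*17)=178, (10*-23 - -13*29)=147; twice the area = |2215| = 2215; area = 2215/2; answer 2215/2
Step 3: U2 = 2215/2; threaded value p + q = 2217; c = 11; a(2) = 1*(-37) - 1*(11) = -48; iterating: a(2)=-48, a(3)=-11, a(4)=37, a(5)=48, a(6)=11, a(7)=-37, a(8)=-48; answer -48

-48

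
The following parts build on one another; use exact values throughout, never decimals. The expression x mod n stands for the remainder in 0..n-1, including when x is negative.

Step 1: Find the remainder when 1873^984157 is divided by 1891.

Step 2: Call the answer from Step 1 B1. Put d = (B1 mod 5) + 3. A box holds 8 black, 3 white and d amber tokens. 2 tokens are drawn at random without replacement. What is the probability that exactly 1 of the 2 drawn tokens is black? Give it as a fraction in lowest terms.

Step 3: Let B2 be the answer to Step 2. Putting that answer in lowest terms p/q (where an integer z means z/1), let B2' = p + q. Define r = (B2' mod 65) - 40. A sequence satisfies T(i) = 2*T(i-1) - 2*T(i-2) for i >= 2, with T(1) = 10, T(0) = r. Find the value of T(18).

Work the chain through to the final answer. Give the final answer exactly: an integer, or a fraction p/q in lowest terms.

20992

Step 1: squarings mod 1891: 1873^1=1873, 1873^2=324, 1873^4=971, 1873^8=1123, 1873^16=1723, 1873^32=1750, 1873^64=971, 1873^128=1123, 1873^256=1723, 1873^512=1750, 1873^1024=971, 1873^2048=1123, 1873^4096=1723, 1873^8192=1750, 1873^16384=971, 1873^32768=1123, 1873^65536=1723, 1873^131072=1750, 1873^262144=971, 1873^524288=1123; 1873^984157 = 1873^1 * 1873^4 * 1873^8 * 1873^16 * 1873^64 * 1873^1024 * 1873^65536 * 1873^131072 * 1873^262144 * 1873^524288 = 425 (mod 1891); answer 425
Step 2: B1 = 425; d = 3; total draws C(14,2) = 91; favorable C(8,1)*C(6,1) = 48; P = 48/91; answer 48/91
Step 3: B2 = 48/91; threaded value p + q = 139; r = -31; T(2) = 2*(10) - 2*(-31) = 82; iterating: T(2)=82, T(3)=144, T(4)=124, T(5)=-40, T(6)=-328, T(7)=-576, T(8)=-496, T(9)=160, T(10)=1312, T(11)=2304, T(12)=1984, T(13)=-640, T(14)=-5248, T(15)=-9216, T(16)=-7936, T(17)=2560, T(18)=20992; answer 20992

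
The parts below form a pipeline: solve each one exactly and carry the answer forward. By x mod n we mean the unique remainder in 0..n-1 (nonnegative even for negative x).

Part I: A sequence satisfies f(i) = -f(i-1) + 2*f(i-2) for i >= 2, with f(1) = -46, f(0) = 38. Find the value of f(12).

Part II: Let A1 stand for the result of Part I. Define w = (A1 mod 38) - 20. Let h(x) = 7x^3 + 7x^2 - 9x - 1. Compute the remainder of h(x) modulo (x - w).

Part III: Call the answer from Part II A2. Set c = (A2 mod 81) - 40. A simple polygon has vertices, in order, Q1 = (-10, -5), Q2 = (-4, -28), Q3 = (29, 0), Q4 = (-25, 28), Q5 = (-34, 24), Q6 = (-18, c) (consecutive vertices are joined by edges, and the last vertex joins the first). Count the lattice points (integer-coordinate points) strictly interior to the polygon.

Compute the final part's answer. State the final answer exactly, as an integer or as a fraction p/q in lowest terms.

1757

Part I: f(2) = -1*(-46) + 2*(38) = 122; iterating: f(2)=122, f(3)=-214, f(4)=458, f(5)=-886, f(6)=1802, f(7)=-3574, f(8)=7178, f(9)=-14326, f(10)=28682, f(11)=-57334, f(12)=114698; answer 114698
Part II: A1 = 114698; w = -6; remainder = value at the root: 7*(-6)^3 + 7*(-6)^2 - 9*(-6)^1 - 1 = (-1512) + (252) + (54) + (-1) = -1207; answer -1207
Part III: A2 = -1207; c = -32; cross terms: (-10*-28 - -4*-5)=260, (-4*0 - 29*-28)=812, (29*28 - -25*0)=812, (-25*24 - -34*28)=352, (-34*-32 - -18*24)=1520, (-18*-5 - -10*-32)=-230; twice the area = |3526| = 3526; area = 1763; boundary points = 1 + 1 + 2 + 1 + 8 + 1 = 14; strictly interior points = area - boundary/2 + 1 = 1757; answer 1757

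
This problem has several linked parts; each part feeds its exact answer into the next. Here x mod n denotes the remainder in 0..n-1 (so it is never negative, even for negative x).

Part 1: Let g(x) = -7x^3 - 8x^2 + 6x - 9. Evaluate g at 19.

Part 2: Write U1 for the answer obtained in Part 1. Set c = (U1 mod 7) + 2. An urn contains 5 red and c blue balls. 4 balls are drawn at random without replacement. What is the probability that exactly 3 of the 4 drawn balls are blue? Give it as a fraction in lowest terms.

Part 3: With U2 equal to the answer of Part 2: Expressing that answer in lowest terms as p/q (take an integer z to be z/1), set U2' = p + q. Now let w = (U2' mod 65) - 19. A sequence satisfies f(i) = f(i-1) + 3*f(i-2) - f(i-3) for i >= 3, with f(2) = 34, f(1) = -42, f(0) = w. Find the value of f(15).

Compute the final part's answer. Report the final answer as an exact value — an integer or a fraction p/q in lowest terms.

-309583

Part 1: -7*(19)^3 - 8*(19)^2 + 6*(19)^1 - 9 = (-48013) + (-2888) + (114) + (-9) = -50796; answer -50796
Part 2: U1 = -50796; c = 5; total draws C(10,4) = 210; favorable C(5,3)*C(5,1) = 50; P = 5/21; answer 5/21
Part 3: U2 = 5/21; threaded value p + q = 26; w = 7; f(3) = 1*(34) + 3*(-42) - 1*(7) = -99; iterating: f(3)=-99, f(4)=45, f(5)=-286, f(6)=-52, f(7)=-955, f(8)=-825, f(9)=-3638, f(10)=-5158, f(11)=-15247, f(12)=-27083, f(13)=-67666, f(14)=-133668, f(15)=-309583; answer -309583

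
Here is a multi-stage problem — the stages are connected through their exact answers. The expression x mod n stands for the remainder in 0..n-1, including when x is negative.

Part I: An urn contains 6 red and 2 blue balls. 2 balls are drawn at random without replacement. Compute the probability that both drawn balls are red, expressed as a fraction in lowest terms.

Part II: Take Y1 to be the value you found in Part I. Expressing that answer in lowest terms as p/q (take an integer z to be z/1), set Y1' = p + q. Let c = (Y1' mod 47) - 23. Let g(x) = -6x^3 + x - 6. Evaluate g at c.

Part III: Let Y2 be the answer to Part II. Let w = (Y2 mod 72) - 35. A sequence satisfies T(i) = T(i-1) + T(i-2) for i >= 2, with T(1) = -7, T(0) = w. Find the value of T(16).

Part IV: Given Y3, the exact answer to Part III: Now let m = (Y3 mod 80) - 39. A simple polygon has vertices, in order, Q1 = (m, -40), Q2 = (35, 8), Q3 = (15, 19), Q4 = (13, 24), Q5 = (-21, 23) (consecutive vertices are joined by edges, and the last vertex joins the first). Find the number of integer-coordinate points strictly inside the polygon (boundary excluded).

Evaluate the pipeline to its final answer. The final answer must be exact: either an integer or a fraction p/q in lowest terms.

1833

Part I: total draws C(8,2) = 28; favorable C(6,2) = 15; P = 15/28; answer 15/28
Part II: Y1 = 15/28; threaded value p + q = 43; c = 20; -6*(20)^3 + 1*(20)^1 - 6 = (-48000) + (20) + (-6) = -47986; answer -47986
Part III: Y2 = -47986; w = 3; T(2) = 1*(-7) + 1*(3) = -4; iterating: T(2)=-4, T(3)=-11, T(4)=-15, T(5)=-26, T(6)=-41, T(7)=-67, T(8)=-108, T(9)=-175, T(10)=-283, T(11)=-458, T(12)=-741, T(13)=-1199, T(14)=-1940, T(15)=-3139, T(16)=-5079; answer -5079
Part IV: Y3 = -5079; m = 2; cross terms: (2*8 - 35*-40)=1416, (35*19 - 15*8)=545, (15*24 - 13*19)=113, (13*23 - -21*24)=803, (-21*-40 - 2*23)=794; twice the area = |3671| = 3671; area = 3671/2; boundary points = 3 + 1 + 1 + 1 + 1 = 7; strictly interior points = area - boundary/2 + 1 = 1833; answer 1833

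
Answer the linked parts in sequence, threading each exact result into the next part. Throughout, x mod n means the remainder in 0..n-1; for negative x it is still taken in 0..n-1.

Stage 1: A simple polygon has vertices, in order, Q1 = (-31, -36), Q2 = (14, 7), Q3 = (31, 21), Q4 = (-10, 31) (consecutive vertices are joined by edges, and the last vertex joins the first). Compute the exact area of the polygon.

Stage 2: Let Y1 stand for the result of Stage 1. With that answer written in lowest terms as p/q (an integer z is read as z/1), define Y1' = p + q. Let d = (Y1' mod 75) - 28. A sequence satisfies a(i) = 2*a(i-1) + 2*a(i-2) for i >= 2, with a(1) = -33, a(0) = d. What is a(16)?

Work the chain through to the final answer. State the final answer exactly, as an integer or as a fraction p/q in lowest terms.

Stage 1: cross terms: (-31*7 - 14*-36)=287, (14*21 - 31*7)=77, (31*31 - -10*21)=1171, (-10*-36 - -31*31)=1321; twice the area = |2856| = 2856; area = 1428; answer 1428
Stage 2: Y1 = 1428; threaded value p + q = 1429; d = -24; a(2) = 2*(-33) + 2*(-24) = -114; iterating: a(2)=-114, a(3)=-294, a(4)=-816, a(5)=-2220, a(6)=-6072, a(7)=-16584, a(8)=-45312, a(9)=-123792, a(10)=-338208, a(11)=-924000, a(12)=-2524416, a(13)=-6896832, a(14)=-18842496, a(15)=-51478656, a(16)=-140642304; answer -140642304

-140642304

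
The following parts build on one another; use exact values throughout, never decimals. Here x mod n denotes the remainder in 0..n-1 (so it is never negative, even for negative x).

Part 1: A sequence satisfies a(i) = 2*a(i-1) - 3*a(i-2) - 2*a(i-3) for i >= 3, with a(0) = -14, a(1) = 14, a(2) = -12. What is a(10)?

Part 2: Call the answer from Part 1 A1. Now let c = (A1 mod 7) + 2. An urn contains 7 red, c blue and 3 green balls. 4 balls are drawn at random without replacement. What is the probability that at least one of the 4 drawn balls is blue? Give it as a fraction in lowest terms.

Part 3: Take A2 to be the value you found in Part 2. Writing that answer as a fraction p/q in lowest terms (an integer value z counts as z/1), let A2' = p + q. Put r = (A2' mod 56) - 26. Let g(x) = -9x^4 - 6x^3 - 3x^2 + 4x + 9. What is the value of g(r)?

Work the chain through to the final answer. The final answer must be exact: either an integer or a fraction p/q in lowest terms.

-10491

Part 1: a(3) = 2*(-12) - 3*(14) - 2*(-14) = -38; iterating: a(3)=-38, a(4)=-68, a(5)=2, a(6)=284, a(7)=698, a(8)=540, a(9)=-1582, a(10)=-6180; answer -6180
Part 2: A1 = -6180; c = 3; total draws C(13,4) = 715; complement C(10,4) = 210; favorable 715 - 210 = 505; P = 101/143; answer 101/143
Part 3: A2 = 101/143; threaded value p + q = 244; r = -6; -9*(-6)^4 - 6*(-6)^3 - 3*(-6)^2 + 4*(-6)^1 + 9 = (-11664) + (1296) + (-108) + (-24) + (9) = -10491; answer -10491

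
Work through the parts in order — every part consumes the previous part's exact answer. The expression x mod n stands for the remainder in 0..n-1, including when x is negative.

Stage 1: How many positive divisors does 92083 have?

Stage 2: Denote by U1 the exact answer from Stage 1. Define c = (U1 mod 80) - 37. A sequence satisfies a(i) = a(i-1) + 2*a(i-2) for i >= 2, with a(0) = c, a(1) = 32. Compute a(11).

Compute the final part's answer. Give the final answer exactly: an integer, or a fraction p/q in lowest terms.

-2014

Stage 1: 92083 is prime, so its only divisors are 1 and 92083; count = 2; answer 2
Stage 2: U1 = 2; c = -35; a(2) = 1*(32) + 2*(-35) = -38; iterating: a(2)=-38, a(3)=26, a(4)=-50, a(5)=2, a(6)=-98, a(7)=-94, a(8)=-290, a(9)=-478, a(10)=-1058, a(11)=-2014; answer -2014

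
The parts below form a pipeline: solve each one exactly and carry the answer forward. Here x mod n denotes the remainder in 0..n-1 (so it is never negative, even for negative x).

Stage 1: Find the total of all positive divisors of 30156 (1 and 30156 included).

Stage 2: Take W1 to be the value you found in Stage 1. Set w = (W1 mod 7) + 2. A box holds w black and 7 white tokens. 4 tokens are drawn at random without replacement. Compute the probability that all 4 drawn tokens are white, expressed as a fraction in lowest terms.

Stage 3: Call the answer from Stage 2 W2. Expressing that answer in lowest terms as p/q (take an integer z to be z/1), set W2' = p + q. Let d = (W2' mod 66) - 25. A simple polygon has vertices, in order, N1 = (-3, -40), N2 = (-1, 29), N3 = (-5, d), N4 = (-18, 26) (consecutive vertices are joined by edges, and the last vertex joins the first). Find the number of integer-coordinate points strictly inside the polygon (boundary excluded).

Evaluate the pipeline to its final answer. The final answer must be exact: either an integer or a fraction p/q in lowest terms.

324

Stage 1: 30156 = 2^2 * 3 * 7 * 359; sigma = (1 + 2 + 4) * (1 + 3) * (1 + 7) * (1 + 359) = 7 * 4 * 8 * 360 = 80640; answer 80640
Stage 2: W1 = 80640; w = 2; total draws C(9,4) = 126; favorable C(7,4) = 35; P = 5/18; answer 5/18
Stage 3: W2 = 5/18; threaded value p + q = 23; d = -2; cross terms: (-3*29 - -1*-40)=-127, (-1*-2 - -5*29)=147, (-5*26 - -18*-2)=-166, (-18*-40 - -3*26)=798; twice the area = |652| = 652; area = 326; boundary points = 1 + 1 + 1 + 3 = 6; strictly interior points = area - boundary/2 + 1 = 324; answer 324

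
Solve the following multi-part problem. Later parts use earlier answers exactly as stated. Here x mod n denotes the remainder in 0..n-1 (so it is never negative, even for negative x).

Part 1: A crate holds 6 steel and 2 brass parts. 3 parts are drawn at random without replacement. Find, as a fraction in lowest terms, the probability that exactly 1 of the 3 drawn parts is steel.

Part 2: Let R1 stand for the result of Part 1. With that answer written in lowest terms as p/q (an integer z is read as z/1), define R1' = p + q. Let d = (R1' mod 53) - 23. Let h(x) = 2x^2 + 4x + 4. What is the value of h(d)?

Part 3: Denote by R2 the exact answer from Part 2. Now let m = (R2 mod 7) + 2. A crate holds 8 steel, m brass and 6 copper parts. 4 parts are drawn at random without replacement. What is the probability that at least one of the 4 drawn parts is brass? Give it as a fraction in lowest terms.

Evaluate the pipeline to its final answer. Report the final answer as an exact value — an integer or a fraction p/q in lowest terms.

2875/3876

Part 1: total draws C(8,3) = 56; favorable C(6,1)*C(2,2) = 6; P = 3/28; answer 3/28
Part 2: R1 = 3/28; threaded value p + q = 31; d = 8; 2*(8)^2 + 4*(8)^1 + 4 = (128) + (32) + (4) = 164; answer 164
Part 3: R2 = 164; m = 5; total draws C(19,4) = 3876; complement C(14,4) = 1001; favorable 3876 - 1001 = 2875; P = 2875/3876; answer 2875/3876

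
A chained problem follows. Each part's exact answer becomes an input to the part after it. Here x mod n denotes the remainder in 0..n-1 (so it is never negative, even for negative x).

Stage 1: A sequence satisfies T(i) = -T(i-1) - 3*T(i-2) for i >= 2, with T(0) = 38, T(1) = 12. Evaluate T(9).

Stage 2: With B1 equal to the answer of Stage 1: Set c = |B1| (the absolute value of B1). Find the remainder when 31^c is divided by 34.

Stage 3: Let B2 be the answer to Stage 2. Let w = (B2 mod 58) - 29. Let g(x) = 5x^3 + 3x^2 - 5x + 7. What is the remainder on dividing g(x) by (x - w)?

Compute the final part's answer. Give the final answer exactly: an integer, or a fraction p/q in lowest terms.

-4643

Stage 1: T(2) = -1*(12) - 3*(38) = -126; iterating: T(2)=-126, T(3)=90, T(4)=288, T(5)=-558, T(6)=-306, T(7)=1980, T(8)=-1062, T(9)=-4878; answer -4878
Stage 2: B1 = -4878; c = 4878; squarings mod 34: 31^1=31, 31^2=9, 31^4=13, 31^8=33, 31^16=1, 31^32=1, 31^64=1, 31^128=1, 31^256=1, 31^512=1, 31^1024=1, 31^2048=1, 31^4096=1; 31^4878 = 31^2 * 31^4 * 31^8 * 31^256 * 31^512 * 31^4096 = 19 (mod 34); answer 19
Stage 3: B2 = 19; w = -10; remainder = value at the root: 5*(-10)^3 + 3*(-10)^2 - 5*(-10)^1 + 7 = (-5000) + (300) + (50) + (7) = -4643; answer -4643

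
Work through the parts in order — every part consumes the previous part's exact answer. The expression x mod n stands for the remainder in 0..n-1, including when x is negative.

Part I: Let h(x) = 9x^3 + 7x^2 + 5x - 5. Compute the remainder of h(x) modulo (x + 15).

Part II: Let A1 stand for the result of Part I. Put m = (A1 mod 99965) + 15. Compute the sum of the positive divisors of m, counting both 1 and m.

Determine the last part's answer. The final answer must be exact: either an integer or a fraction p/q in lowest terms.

Part I: remainder = value at the root: 9*(-15)^3 + 7*(-15)^2 + 5*(-15)^1 - 5 = (-30375) + (1575) + (-75) + (-5) = -28880; answer -28880
Part II: A1 = -28880; m = 71100; 71100 = 2^2 * 3^2 * 5^2 * 79; sigma = (1 + 2 + 4) * (1 + 3 + 9) * (1 + 5 + 25) * (1 + 79) = 7 * 13 * 31 * 80 = 225680; answer 225680

225680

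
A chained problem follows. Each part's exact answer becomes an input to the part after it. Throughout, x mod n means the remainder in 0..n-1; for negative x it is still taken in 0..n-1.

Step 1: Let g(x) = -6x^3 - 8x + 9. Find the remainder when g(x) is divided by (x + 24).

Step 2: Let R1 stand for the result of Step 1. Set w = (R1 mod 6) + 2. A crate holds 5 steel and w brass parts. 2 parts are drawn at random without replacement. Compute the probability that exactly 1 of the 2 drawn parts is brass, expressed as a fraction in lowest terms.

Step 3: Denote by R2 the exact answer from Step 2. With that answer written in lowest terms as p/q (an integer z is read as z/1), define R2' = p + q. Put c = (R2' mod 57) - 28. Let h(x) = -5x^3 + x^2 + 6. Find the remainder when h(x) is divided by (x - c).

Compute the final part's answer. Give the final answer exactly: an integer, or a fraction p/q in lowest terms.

13922

Step 1: remainder = value at the root: -6*(-24)^3 - 8*(-24)^1 + 9 = (82944) + (192) + (9) = 83145; answer 83145
Step 2: R1 = 83145; w = 5; total draws C(10,2) = 45; favorable C(5,1)*C(5,1) = 25; P = 5/9; answer 5/9
Step 3: R2 = 5/9; threaded value p + q = 14; c = -14; remainder = value at the root: -5*(-14)^3 + 1*(-14)^2 + 6 = (13720) + (196) + (6) = 13922; answer 13922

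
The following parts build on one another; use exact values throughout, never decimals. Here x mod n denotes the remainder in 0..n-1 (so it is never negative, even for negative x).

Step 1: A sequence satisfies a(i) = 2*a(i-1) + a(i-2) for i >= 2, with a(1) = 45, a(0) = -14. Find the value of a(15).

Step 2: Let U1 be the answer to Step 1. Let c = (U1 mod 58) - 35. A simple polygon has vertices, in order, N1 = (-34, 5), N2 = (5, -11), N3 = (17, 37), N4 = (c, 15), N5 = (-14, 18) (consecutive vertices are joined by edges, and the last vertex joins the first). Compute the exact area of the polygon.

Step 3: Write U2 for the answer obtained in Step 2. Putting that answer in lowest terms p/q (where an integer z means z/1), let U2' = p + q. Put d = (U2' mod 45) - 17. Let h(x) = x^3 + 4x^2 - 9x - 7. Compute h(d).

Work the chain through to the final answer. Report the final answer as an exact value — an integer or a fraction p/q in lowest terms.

Step 1: a(2) = 2*(45) + 1*(-14) = 76; iterating: a(2)=76, a(3)=197, a(4)=470, a(5)=1137, a(6)=2744, a(7)=6625, a(8)=15994, a(9)=38613, a(10)=93220, a(11)=225053, a(12)=543326, a(13)=1311705, a(14)=3166736, a(15)=7645177; answer 7645177
Step 2: U1 = 7645177; c = -12; cross terms: (-34*-11 - 5*5)=349, (5*37 - 17*-11)=372, (17*15 - -12*37)=699, (-12*18 - -14*15)=-6, (-14*5 - -34*18)=542; twice the area = |1956| = 1956; area = 978; answer 978
Step 3: U2 = 978; threaded value p + q = 979; d = 17; 1*(17)^3 + 4*(17)^2 - 9*(17)^1 - 7 = (4913) + (1156) + (-153) + (-7) = 5909; answer 5909

5909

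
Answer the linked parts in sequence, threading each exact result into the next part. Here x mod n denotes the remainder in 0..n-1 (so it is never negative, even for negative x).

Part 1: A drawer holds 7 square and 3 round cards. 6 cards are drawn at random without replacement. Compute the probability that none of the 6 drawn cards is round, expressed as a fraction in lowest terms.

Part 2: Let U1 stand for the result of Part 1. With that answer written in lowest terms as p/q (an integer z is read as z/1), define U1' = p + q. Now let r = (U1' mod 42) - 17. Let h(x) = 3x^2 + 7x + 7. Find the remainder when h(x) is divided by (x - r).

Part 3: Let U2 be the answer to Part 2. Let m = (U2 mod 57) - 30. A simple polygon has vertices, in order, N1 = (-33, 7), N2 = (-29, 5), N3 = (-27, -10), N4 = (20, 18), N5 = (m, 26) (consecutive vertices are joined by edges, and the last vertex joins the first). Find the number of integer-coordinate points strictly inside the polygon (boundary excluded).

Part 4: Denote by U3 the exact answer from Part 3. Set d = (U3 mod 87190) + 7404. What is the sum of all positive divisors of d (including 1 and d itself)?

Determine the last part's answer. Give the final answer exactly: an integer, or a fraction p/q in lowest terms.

15360

Part 1: total draws C(10,6) = 210; favorable C(7,6) = 7; P = 1/30; answer 1/30
Part 2: U1 = 1/30; threaded value p + q = 31; r = 14; remainder = value at the root: 3*(14)^2 + 7*(14)^1 + 7 = (588) + (98) + (7) = 693; answer 693
Part 3: U2 = 693; m = -21; cross terms: (-33*5 - -29*7)=38, (-29*-10 - -27*5)=425, (-27*18 - 20*-10)=-286, (20*26 - -21*18)=898, (-21*7 - -33*26)=711; twice the area = |1786| = 1786; area = 893; boundary points = 2 + 1 + 1 + 1 + 1 = 6; strictly interior points = area - boundary/2 + 1 = 891; answer 891
Part 4: U3 = 891; d = 8295; 8295 = 3 * 5 * 7 * 79; sigma = (1 + 3) * (1 + 5) * (1 + 7) * (1 + 79) = 4 * 6 * 8 * 80 = 15360; answer 15360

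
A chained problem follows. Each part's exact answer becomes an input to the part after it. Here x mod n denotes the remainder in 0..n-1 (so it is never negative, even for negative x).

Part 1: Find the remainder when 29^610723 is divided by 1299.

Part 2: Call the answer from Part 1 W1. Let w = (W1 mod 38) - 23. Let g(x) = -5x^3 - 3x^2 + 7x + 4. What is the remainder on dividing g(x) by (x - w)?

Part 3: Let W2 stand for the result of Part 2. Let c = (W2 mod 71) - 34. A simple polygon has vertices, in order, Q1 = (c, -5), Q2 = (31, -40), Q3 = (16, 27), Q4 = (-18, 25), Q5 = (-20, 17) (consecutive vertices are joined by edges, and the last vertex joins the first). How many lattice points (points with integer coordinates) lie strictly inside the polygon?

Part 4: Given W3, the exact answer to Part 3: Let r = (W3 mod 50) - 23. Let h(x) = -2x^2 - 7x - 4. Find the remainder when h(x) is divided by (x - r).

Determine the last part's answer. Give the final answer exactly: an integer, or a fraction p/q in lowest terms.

-89

Part 1: squarings mod 1299: 29^1=29, 29^2=841, 29^4=625, 29^8=925, 29^16=883, 29^32=289, 29^64=385, 29^128=139, 29^256=1135, 29^512=916, 29^1024=1201, 29^2048=511, 29^4096=22, 29^8192=484, 29^16384=436, 29^32768=442, 29^65536=514, 29^131072=499, 29^262144=892, 29^524288=676; 29^610723 = 29^1 * 29^2 * 29^32 * 29^128 * 29^256 * 29^4096 * 29^16384 * 29^65536 * 29^524288 = 596 (mod 1299); answer 596
Part 2: W1 = 596; w = 3; remainder = value at the root: -5*(3)^3 - 3*(3)^2 + 7*(3)^1 + 4 = (-135) + (-27) + (21) + (4) = -137; answer -137
Part 3: W2 = -137; c = -29; cross terms: (-29*-40 - 31*-5)=1315, (31*27 - 16*-40)=1477, (16*25 - -18*27)=886, (-18*17 - -20*25)=194, (-20*-5 - -29*17)=593; twice the area = |4465| = 4465; area = 4465/2; boundary points = 5 + 1 + 2 + 2 + 1 = 11; strictly interior points = area - boundary/2 + 1 = 2228; answer 2228
Part 4: W3 = 2228; r = 5; remainder = value at the root: -2*(5)^2 - 7*(5)^1 - 4 = (-50) + (-35) + (-4) = -89; answer -89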